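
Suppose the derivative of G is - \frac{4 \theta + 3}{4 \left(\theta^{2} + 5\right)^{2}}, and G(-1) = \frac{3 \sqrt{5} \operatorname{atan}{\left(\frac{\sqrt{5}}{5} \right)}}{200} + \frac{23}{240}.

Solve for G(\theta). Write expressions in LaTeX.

G(\theta) = - \frac{3 \theta - 20}{40 \theta^{2} + 200} - \frac{3 \sqrt{5} \operatorname{atan}{\left(\frac{\sqrt{5} \theta}{5} \right)}}{200}

Differentiate the proposed G(\theta) back; it has to land on the given G'(\theta).
A general antiderivative is - \frac{3 \theta - 20}{40 \theta^{2} + 200} - \frac{3 \sqrt{5} \operatorname{atan}{\left(\frac{\sqrt{5} \theta}{5} \right)}}{200} + C.
The condition gives C = \frac{3 \sqrt{5} \operatorname{atan}{\left(\frac{\sqrt{5}}{5} \right)}}{200} + \frac{23}{240} - (\frac{3 \sqrt{5} \operatorname{atan}{\left(\frac{\sqrt{5}}{5} \right)}}{200} + \frac{23}{240}) = 0.
So G(\theta) = - \frac{3 \theta - 20}{40 \theta^{2} + 200} - \frac{3 \sqrt{5} \operatorname{atan}{\left(\frac{\sqrt{5} \theta}{5} \right)}}{200}.
Check: d/d\theta[- \frac{3 \theta - 20}{40 \theta^{2} + 200} - \frac{3 \sqrt{5} \operatorname{atan}{\left(\frac{\sqrt{5} \theta}{5} \right)}}{200}] = \frac{- 4 \theta - 3}{4 \theta^{4} + 40 \theta^{2} + 100}, which equals G'(\theta).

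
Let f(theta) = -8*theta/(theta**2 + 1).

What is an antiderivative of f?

An antiderivative is F(theta) = -4*log(theta**2 + 1).

f matches the chain-rule pattern g'(h)*h' with inner function h(theta) = theta**2 + 1; substituting u = h(theta) collapses the integral.
Check: d/dtheta[-4*log(theta**2 + 1)] = -8*theta/(theta**2 + 1) = f(theta).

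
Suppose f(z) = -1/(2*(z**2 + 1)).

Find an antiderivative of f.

Check any antiderivative F(z) by computing F'(z) and comparing it with f(z).
Check: d/dz[-atan(z)/2] = -1/(2*z**2 + 2), which equals f(z).

An antiderivative is F(z) = -atan(z)/2.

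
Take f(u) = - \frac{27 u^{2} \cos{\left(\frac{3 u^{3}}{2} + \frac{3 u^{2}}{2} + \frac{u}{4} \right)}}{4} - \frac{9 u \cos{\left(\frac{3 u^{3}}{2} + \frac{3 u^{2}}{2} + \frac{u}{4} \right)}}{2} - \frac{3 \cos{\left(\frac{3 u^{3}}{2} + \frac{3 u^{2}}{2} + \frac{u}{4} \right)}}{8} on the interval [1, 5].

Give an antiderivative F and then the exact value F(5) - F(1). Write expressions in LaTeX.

Antiderivative: F(u) = - \frac{3 \sin{\left(\frac{3 u^{3}}{2} + \frac{3 u^{2}}{2} + \frac{u}{4} \right)}}{2}; value = \frac{3 \sin{\left(\frac{13}{4} \right)}}{2} - \frac{3 \sin{\left(\frac{905}{4} \right)}}{2}

The substitution w = \frac{3 u^{3}}{2} + \frac{3 u^{2}}{2} + \frac{u}{4} works: f is exactly (dF/dw)*(dw/du) for that inner function.
F(u) = - \frac{3 \sin{\left(\frac{3 u^{3}}{2} + \frac{3 u^{2}}{2} + \frac{u}{4} \right)}}{2} is an antiderivative of f.
Check: d/du[- \frac{3 \sin{\left(\frac{3 u^{3}}{2} + \frac{3 u^{2}}{2} + \frac{u}{4} \right)}}{2}] = - \frac{27 u^{2} \cos{\left(\frac{3 u^{3}}{2} + \frac{3 u^{2}}{2} + \frac{u}{4} \right)}}{4} - \frac{9 u \cos{\left(\frac{3 u^{3}}{2} + \frac{3 u^{2}}{2} + \frac{u}{4} \right)}}{2} - \frac{3 \cos{\left(\frac{3 u^{3}}{2} + \frac{3 u^{2}}{2} + \frac{u}{4} \right)}}{8} = f(u).
F(5) = - \frac{3 \sin{\left(\frac{905}{4} \right)}}{2}; F(1) = - \frac{3 \sin{\left(\frac{13}{4} \right)}}{2}.
Integral = F(5) - F(1) = \frac{3 \sin{\left(\frac{13}{4} \right)}}{2} - \frac{3 \sin{\left(\frac{905}{4} \right)}}{2}.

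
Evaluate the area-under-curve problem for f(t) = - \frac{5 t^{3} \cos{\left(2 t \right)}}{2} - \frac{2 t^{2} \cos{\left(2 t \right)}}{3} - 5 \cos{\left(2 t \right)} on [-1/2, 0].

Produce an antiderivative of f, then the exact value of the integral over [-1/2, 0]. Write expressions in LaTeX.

Integrate term by term and add the pieces.
F(t) = - \frac{60 t^{3} \sin{\left(2 t \right)} + 16 t^{2} \sin{\left(2 t \right)} + 90 t^{2} \cos{\left(2 t \right)} - 90 t \sin{\left(2 t \right)} + 16 t \cos{\left(2 t \right)} + 112 \sin{\left(2 t \right)} - 45 \cos{\left(2 t \right)}}{48} is an antiderivative of f.
Check: d/dt[- \frac{60 t^{3} \sin{\left(2 t \right)} + 16 t^{2} \sin{\left(2 t \right)} + 90 t^{2} \cos{\left(2 t \right)} - 90 t \sin{\left(2 t \right)} + 16 t \cos{\left(2 t \right)} + 112 \sin{\left(2 t \right)} - 45 \cos{\left(2 t \right)}}{48}] = - \frac{5 t^{3} \cos{\left(2 t \right)}}{2} - \frac{2 t^{2} \cos{\left(2 t \right)}}{3} - 5 \cos{\left(2 t \right)} = f(t).
F(0) = \frac{15}{16}; F(-1/2) = \frac{61 \cos{\left(1 \right)}}{96} + \frac{307 \sin{\left(1 \right)}}{96}.
Integral = F(0) - F(-1/2) = - \frac{307 \sin{\left(1 \right)}}{96} - \frac{61 \cos{\left(1 \right)}}{96} + \frac{15}{16}.

Antiderivative: F(t) = - \frac{60 t^{3} \sin{\left(2 t \right)} + 16 t^{2} \sin{\left(2 t \right)} + 90 t^{2} \cos{\left(2 t \right)} - 90 t \sin{\left(2 t \right)} + 16 t \cos{\left(2 t \right)} + 112 \sin{\left(2 t \right)} - 45 \cos{\left(2 t \right)}}{48}; value = - \frac{307 \sin{\left(1 \right)}}{96} - \frac{61 \cos{\left(1 \right)}}{96} + \frac{15}{16}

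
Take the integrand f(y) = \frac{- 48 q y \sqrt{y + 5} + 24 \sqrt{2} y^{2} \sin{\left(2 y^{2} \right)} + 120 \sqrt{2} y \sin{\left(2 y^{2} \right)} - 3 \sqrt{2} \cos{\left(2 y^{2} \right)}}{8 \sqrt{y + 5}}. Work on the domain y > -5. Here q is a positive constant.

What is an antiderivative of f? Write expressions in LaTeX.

An antiderivative is F(y) = - 3 q y^{2} - \frac{3 \sqrt{\frac{y}{2} + \frac{5}{2}} \cos{\left(2 y^{2} \right)}}{2}.

A first test for any F(y): its y-derivative must equal f(y) identically.
Check: d/dy[- 3 q y^{2} - \frac{3 \sqrt{\frac{y}{2} + \frac{5}{2}} \cos{\left(2 y^{2} \right)}}{2}] = \frac{- 48 q y \sqrt{y + 5} + 24 \sqrt{2} y^{2} \sin{\left(2 y^{2} \right)} + 120 \sqrt{2} y \sin{\left(2 y^{2} \right)} - 3 \sqrt{2} \cos{\left(2 y^{2} \right)}}{8 \sqrt{y + 5}} = f(y).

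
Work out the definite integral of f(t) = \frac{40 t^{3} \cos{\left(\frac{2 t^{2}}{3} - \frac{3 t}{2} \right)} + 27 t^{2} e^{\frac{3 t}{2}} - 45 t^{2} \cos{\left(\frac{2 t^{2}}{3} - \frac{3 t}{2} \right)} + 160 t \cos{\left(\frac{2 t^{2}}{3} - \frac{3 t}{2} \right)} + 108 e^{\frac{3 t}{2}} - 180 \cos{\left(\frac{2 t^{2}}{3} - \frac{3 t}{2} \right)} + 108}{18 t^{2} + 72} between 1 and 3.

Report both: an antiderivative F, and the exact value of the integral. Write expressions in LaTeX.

Antiderivative: F(t) = \frac{3 e^{\frac{3 t}{2}} + 5 \sin{\left(\frac{2 t^{2}}{3} - \frac{3 t}{2} \right)} + 9 \operatorname{atan}{\left(\frac{t}{2} \right)}}{3}; value = - e^{\frac{3}{2}} - 3 \operatorname{atan}{\left(\frac{1}{2} \right)} + \frac{5 \sin{\left(\frac{5}{6} \right)}}{3} + \frac{5 \sin{\left(\frac{3}{2} \right)}}{3} + 3 \operatorname{atan}{\left(\frac{3}{2} \right)} + e^{\frac{9}{2}}

Differentiate the proposed F(t) back; it has to land on f(t) exactly.
F(t) = \frac{3 e^{\frac{3 t}{2}} + 5 \sin{\left(\frac{2 t^{2}}{3} - \frac{3 t}{2} \right)} + 9 \operatorname{atan}{\left(\frac{t}{2} \right)}}{3} is an antiderivative of f.
Check: d/dt[\frac{3 e^{\frac{3 t}{2}} + 5 \sin{\left(\frac{2 t^{2}}{3} - \frac{3 t}{2} \right)} + 9 \operatorname{atan}{\left(\frac{t}{2} \right)}}{3}] = \frac{40 t^{3} \cos{\left(\frac{2 t^{2}}{3} - \frac{3 t}{2} \right)} + 27 t^{2} e^{\frac{3 t}{2}} - 45 t^{2} \cos{\left(\frac{2 t^{2}}{3} - \frac{3 t}{2} \right)} + 160 t \cos{\left(\frac{2 t^{2}}{3} - \frac{3 t}{2} \right)} + 108 e^{\frac{3 t}{2}} - 180 \cos{\left(\frac{2 t^{2}}{3} - \frac{3 t}{2} \right)} + 108}{18 t^{2} + 72} = f(t).
F(3) = \frac{5 \sin{\left(\frac{3}{2} \right)}}{3} + 3 \operatorname{atan}{\left(\frac{3}{2} \right)} + e^{\frac{9}{2}}; F(1) = - \frac{5 \sin{\left(\frac{5}{6} \right)}}{3} + 3 \operatorname{atan}{\left(\frac{1}{2} \right)} + e^{\frac{3}{2}}.
Integral = F(3) - F(1) = - e^{\frac{3}{2}} - 3 \operatorname{atan}{\left(\frac{1}{2} \right)} + \frac{5 \sin{\left(\frac{5}{6} \right)}}{3} + \frac{5 \sin{\left(\frac{3}{2} \right)}}{3} + 3 \operatorname{atan}{\left(\frac{3}{2} \right)} + e^{\frac{9}{2}}.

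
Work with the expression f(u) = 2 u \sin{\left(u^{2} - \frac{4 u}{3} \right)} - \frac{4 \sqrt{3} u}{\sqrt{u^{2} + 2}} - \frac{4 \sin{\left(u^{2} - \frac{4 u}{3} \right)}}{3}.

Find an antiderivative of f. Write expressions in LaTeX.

An antiderivative is F(u) = - 4 \sqrt{3 u^{2} + 6} - \cos{\left(u^{2} - \frac{4 u}{3} \right)}.

Integrate term by term and add the pieces.
Check: d/du[- 4 \sqrt{3 u^{2} + 6} - \cos{\left(u^{2} - \frac{4 u}{3} \right)}] = \frac{6 u \sqrt{u^{2} + 2} \sin{\left(u^{2} - \frac{4 u}{3} \right)} - 12 \sqrt{3} u - 4 \sqrt{u^{2} + 2} \sin{\left(u^{2} - \frac{4 u}{3} \right)}}{3 \sqrt{u^{2} + 2}}, which equals f(u).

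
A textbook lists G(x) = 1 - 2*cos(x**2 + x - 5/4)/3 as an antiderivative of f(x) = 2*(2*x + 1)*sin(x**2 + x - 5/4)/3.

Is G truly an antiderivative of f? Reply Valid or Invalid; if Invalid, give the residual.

Valid. The derivative of G reproduces f.

d/dx[G] = 4*x*sin(x**2 + x - 5/4)/3 + 2*sin(x**2 + x - 5/4)/3
This equals f(x) exactly, so the claim holds.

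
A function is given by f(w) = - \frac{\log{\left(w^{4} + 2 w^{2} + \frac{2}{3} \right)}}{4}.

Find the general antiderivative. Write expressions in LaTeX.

F(w) = - \frac{w \log{\left(w^{4} + 2 w^{2} + \frac{2}{3} \right)}}{4} + w - 2 \sqrt{\frac{1}{16} - \frac{\sqrt{3}}{48}} \operatorname{atan}{\left(\frac{\sqrt{3} w}{\sqrt{3 - \sqrt{3}}} \right)} - 2 \sqrt{\frac{\sqrt{3}}{48} + \frac{1}{16}} \operatorname{atan}{\left(\frac{\sqrt{3} w}{\sqrt{\sqrt{3} + 3}} \right)} + C

Recover f(w) by differentiating a candidate F(w); any mismatch rules it out.
Check: d/dw[- \frac{w \log{\left(w^{4} + 2 w^{2} + \frac{2}{3} \right)}}{4} + w - 2 \sqrt{\frac{1}{16} - \frac{\sqrt{3}}{48}} \operatorname{atan}{\left(\frac{\sqrt{3} w}{\sqrt{3 - \sqrt{3}}} \right)} - 2 \sqrt{\frac{\sqrt{3}}{48} + \frac{1}{16}} \operatorname{atan}{\left(\frac{\sqrt{3} w}{\sqrt{\sqrt{3} + 3}} \right)}] = - \frac{\log{\left(w^{4} + 2 w^{2} + \frac{2}{3} \right)}}{4} = f(w).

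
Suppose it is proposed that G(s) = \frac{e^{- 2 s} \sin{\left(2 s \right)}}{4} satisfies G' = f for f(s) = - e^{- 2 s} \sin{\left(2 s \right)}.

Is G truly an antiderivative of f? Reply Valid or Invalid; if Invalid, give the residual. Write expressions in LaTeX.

d/ds[G] = \frac{\left(- \sin{\left(2 s \right)} + \cos{\left(2 s \right)}\right) e^{- 2 s}}{2}
d/ds[G] - f(s) = \frac{\left(\sin{\left(2 s \right)} + \cos{\left(2 s \right)}\right) e^{- 2 s}}{2} != 0.

Invalid: d/ds[G] - f = \frac{\left(\sin{\left(2 s \right)} + \cos{\left(2 s \right)}\right) e^{- 2 s}}{2}, which is not 0.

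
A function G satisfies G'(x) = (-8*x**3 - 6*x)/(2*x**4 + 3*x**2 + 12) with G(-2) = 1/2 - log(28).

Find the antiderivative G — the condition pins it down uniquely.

The substitution u = x**4 + 3*x**2/2 + 6 works: G'(x) is exactly (dG/du)*(du/dx) for that inner function.
A general antiderivative is -log(x**4 + 3*x**2/2 + 6) + C.
The condition gives C = 1/2 - log(28) - (-log(28)) = 1/2.
So G(x) = -(2*log(x**4 + 3*x**2/2 + 6) - 1)/2.
Check: d/dx[-(2*log(x**4 + 3*x**2/2 + 6) - 1)/2] = (-8*x**3 - 6*x)/(2*x**4 + 3*x**2 + 12) = G'(x).

G(x) = -(2*log(x**4 + 3*x**2/2 + 6) - 1)/2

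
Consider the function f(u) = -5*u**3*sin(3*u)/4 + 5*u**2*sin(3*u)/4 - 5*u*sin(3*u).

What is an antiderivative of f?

An antiderivative is F(u) = 5*u**3*cos(3*u)/12 - 5*u**2*sin(3*u)/12 - 5*u**2*cos(3*u)/12 + 5*u*sin(3*u)/18 + 25*u*cos(3*u)/18 - 25*sin(3*u)/54 + 5*cos(3*u)/54.

Integrate term by term and add the pieces.
Check: d/du[5*u**3*cos(3*u)/12 - 5*u**2*sin(3*u)/12 - 5*u**2*cos(3*u)/12 + 5*u*sin(3*u)/18 + 25*u*cos(3*u)/18 - 25*sin(3*u)/54 + 5*cos(3*u)/54] = -5*u**3*sin(3*u)/4 + 5*u**2*sin(3*u)/4 - 5*u*sin(3*u) = f(u).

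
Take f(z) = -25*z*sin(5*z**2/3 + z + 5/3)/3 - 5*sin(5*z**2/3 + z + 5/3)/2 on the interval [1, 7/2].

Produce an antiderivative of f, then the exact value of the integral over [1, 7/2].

The substitution u = 5*z**2/3 + z + 5/3 works: f is exactly (dF/du)*(du/dz) for that inner function.
F(z) = 5*cos(5*z**2/3 + z + 5/3)/2 is an antiderivative of f.
Check: d/dz[5*cos(5*z**2/3 + z + 5/3)/2] = -25*z*sin(5*z**2/3 + z + 5/3)/3 - 5*sin(5*z**2/3 + z + 5/3)/2 = f(z).
F(7/2) = 5*cos(307/12)/2; F(1) = 5*cos(13/3)/2.
Integral = F(7/2) - F(1) = -5*cos(13/3)/2 + 5*cos(307/12)/2.

Antiderivative: F(z) = 5*cos(5*z**2/3 + z + 5/3)/2; value = -5*cos(13/3)/2 + 5*cos(307/12)/2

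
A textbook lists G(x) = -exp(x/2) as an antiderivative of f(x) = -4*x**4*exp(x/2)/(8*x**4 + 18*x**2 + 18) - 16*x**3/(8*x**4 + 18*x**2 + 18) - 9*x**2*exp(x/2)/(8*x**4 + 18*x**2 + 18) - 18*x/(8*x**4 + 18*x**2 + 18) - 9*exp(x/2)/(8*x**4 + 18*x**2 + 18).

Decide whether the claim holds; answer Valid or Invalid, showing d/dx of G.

d/dx[G] = -exp(x/2)/2
d/dx[G] - f(x) = (8*x**3 + 9*x)/(4*x**4 + 9*x**2 + 9) != 0.

Invalid: d/dx[G] - f = (8*x**3 + 9*x)/(4*x**4 + 9*x**2 + 9), which is not 0.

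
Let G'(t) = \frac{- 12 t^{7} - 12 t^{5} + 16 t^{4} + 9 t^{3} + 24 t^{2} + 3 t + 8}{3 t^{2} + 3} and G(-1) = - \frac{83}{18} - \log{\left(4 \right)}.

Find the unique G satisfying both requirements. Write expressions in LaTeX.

A candidate passes only if d/dt[G] lands on the given G'(t) exactly.
A general antiderivative is \left(- \frac{4 t^{2}}{3} - 2\right) \left(\frac{t^{4}}{2} - \frac{3 t^{2}}{4} - \frac{4 t}{3}\right) - \log{\left(2 t^{2} + 2 \right)} + C.
The condition gives C = - \frac{83}{18} - \log{\left(4 \right)} - (- \frac{65}{18} - \log{\left(4 \right)}) = -1.
So G(t) = - \frac{12 t^{6} - 32 t^{3} - 27 t^{2} - 48 t + 18 \log{\left(2 t^{2} + 2 \right)} + 18}{18}.
Check: d/dt[- \frac{12 t^{6} - 32 t^{3} - 27 t^{2} - 48 t + 18 \log{\left(2 t^{2} + 2 \right)} + 18}{18}] = \frac{- 12 t^{7} - 12 t^{5} + 16 t^{4} + 9 t^{3} + 24 t^{2} + 3 t + 8}{3 t^{2} + 3} = G'(t).

G(t) = - \frac{12 t^{6} - 32 t^{3} - 27 t^{2} - 48 t + 18 \log{\left(2 t^{2} + 2 \right)} + 18}{18}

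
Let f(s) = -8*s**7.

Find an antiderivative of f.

An antiderivative is F(s) = -s**8.

For F(s) to be correct the identity F'(s) - f(s) = 0 must hold.
Check: d/ds[-s**8] = -8*s**7 = f(s).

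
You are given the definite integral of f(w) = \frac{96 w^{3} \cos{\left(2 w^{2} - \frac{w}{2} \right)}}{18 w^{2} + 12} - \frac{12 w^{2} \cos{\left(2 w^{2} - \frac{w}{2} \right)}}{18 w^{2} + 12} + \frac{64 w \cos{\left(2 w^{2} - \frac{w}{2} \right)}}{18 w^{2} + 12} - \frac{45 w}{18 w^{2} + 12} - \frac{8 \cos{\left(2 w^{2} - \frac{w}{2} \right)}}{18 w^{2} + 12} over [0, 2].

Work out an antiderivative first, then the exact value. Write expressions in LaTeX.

The integrand splits into summands that can be handled one at a time.
F(w) = - \frac{5 \log{\left(\frac{3 w^{2}}{2} + 1 \right)}}{4} + \frac{4 \sin{\left(2 w^{2} - \frac{w}{2} \right)}}{3} is an antiderivative of f.
Check: d/dw[- \frac{5 \log{\left(\frac{3 w^{2}}{2} + 1 \right)}}{4} + \frac{4 \sin{\left(2 w^{2} - \frac{w}{2} \right)}}{3}] = \frac{96 w^{3} \cos{\left(2 w^{2} - \frac{w}{2} \right)} - 12 w^{2} \cos{\left(2 w^{2} - \frac{w}{2} \right)} + 64 w \cos{\left(2 w^{2} - \frac{w}{2} \right)} - 45 w - 8 \cos{\left(2 w^{2} - \frac{w}{2} \right)}}{18 w^{2} + 12}, which equals f(w).
F(2) = - \frac{5 \log{\left(7 \right)}}{4} + \frac{4 \sin{\left(7 \right)}}{3}; F(0) = 0.
Integral = F(2) - F(0) = - \frac{5 \log{\left(7 \right)}}{4} + \frac{4 \sin{\left(7 \right)}}{3}.

Antiderivative: F(w) = - \frac{5 \log{\left(\frac{3 w^{2}}{2} + 1 \right)}}{4} + \frac{4 \sin{\left(2 w^{2} - \frac{w}{2} \right)}}{3}; value = - \frac{5 \log{\left(7 \right)}}{4} + \frac{4 \sin{\left(7 \right)}}{3}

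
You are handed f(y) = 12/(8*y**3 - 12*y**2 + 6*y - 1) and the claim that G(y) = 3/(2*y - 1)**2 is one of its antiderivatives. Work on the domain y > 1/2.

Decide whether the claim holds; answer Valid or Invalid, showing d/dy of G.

Invalid: d/dy[G] - f = -24/(8*y**3 - 12*y**2 + 6*y - 1), which is not 0.

d/dy[G] = -12/(8*y**3 - 12*y**2 + 6*y - 1)
d/dy[G] - f(y) = -24/(8*y**3 - 12*y**2 + 6*y - 1) != 0.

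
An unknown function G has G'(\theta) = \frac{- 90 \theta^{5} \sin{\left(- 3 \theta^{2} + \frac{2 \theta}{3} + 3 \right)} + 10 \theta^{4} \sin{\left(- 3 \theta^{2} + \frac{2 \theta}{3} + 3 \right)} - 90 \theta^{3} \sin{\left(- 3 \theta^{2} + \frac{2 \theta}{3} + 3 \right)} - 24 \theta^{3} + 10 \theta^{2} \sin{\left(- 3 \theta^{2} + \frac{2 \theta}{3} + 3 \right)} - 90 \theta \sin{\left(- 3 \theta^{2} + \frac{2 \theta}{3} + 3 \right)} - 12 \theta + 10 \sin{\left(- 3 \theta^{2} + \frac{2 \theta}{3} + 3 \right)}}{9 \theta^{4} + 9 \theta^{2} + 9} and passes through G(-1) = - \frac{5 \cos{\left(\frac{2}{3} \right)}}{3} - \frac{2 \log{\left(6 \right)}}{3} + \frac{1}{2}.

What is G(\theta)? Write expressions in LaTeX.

Since d/d\theta undoes antidifferentiation here, G(\theta) must give back the stated G'(\theta).
A general antiderivative is - \frac{2 \log{\left(2 \theta^{4} + 2 \theta^{2} + 2 \right)}}{3} - \frac{5 \cos{\left(- 3 \theta^{2} + \frac{2 \theta}{3} + 3 \right)}}{3} + C.
The condition gives C = - \frac{5 \cos{\left(\frac{2}{3} \right)}}{3} - \frac{2 \log{\left(6 \right)}}{3} + \frac{1}{2} - (- \frac{5 \cos{\left(\frac{2}{3} \right)}}{3} - \frac{2 \log{\left(6 \right)}}{3}) = \frac{1}{2}.
So G(\theta) = - \frac{4 \log{\left(2 \theta^{4} + 2 \theta^{2} + 2 \right)} + 10 \cos{\left(- 3 \theta^{2} + \frac{2 \theta}{3} + 3 \right)} - 3}{6}.
Check: d/d\theta[- \frac{4 \log{\left(2 \theta^{4} + 2 \theta^{2} + 2 \right)} + 10 \cos{\left(- 3 \theta^{2} + \frac{2 \theta}{3} + 3 \right)} - 3}{6}] = \frac{- 90 \theta^{5} \sin{\left(- 3 \theta^{2} + \frac{2 \theta}{3} + 3 \right)} + 10 \theta^{4} \sin{\left(- 3 \theta^{2} + \frac{2 \theta}{3} + 3 \right)} - 90 \theta^{3} \sin{\left(- 3 \theta^{2} + \frac{2 \theta}{3} + 3 \right)} - 24 \theta^{3} + 10 \theta^{2} \sin{\left(- 3 \theta^{2} + \frac{2 \theta}{3} + 3 \right)} - 90 \theta \sin{\left(- 3 \theta^{2} + \frac{2 \theta}{3} + 3 \right)} - 12 \theta + 10 \sin{\left(- 3 \theta^{2} + \frac{2 \theta}{3} + 3 \right)}}{9 \theta^{4} + 9 \theta^{2} + 9} = G'(\theta).

G(\theta) = - \frac{4 \log{\left(2 \theta^{4} + 2 \theta^{2} + 2 \right)} + 10 \cos{\left(- 3 \theta^{2} + \frac{2 \theta}{3} + 3 \right)} - 3}{6}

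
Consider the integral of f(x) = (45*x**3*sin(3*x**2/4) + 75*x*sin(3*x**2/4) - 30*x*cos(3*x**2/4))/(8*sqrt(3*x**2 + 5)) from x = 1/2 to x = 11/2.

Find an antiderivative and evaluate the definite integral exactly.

Antiderivative: F(x) = -5*sqrt(3*x**2 + 5)*cos(3*x**2/4)/4; value = 5*sqrt(23)*cos(3/16)/8 - 5*sqrt(383)*cos(363/16)/8

f has the shape u'v + uv' for u = -5*sqrt(3*x**2 + 5)/4 and v = cos(3*x**2/4) — it is the derivative of the product u*v.
F(x) = -5*sqrt(3*x**2 + 5)*cos(3*x**2/4)/4 is an antiderivative of f.
Check: d/dx[-5*sqrt(3*x**2 + 5)*cos(3*x**2/4)/4] = (45*x**3*sin(3*x**2/4) + 75*x*sin(3*x**2/4) - 30*x*cos(3*x**2/4))/(8*sqrt(3*x**2 + 5)) = f(x).
F(11/2) = -5*sqrt(383)*cos(363/16)/8; F(1/2) = -5*sqrt(23)*cos(3/16)/8.
Integral = F(11/2) - F(1/2) = 5*sqrt(23)*cos(3/16)/8 - 5*sqrt(383)*cos(363/16)/8.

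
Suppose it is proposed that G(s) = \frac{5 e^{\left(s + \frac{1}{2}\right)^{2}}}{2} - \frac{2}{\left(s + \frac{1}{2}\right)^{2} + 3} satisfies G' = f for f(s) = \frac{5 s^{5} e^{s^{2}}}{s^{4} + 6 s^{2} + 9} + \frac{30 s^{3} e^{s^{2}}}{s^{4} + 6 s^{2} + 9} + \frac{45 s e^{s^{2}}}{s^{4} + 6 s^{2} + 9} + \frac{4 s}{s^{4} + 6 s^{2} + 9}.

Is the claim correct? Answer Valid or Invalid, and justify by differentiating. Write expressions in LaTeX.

Invalid: d/ds[G] - f = \frac{160 s^{9} e^{\frac{1}{4}} e^{s} e^{s^{2}} - 160 s^{9} e^{s^{2}} + 400 s^{8} e^{\frac{1}{4}} e^{s} e^{s^{2}} - 320 s^{8} e^{s^{2}} + 2320 s^{7} e^{\frac{1}{4}} e^{s} e^{s^{2}} - 2160 s^{7} e^{s^{2}} + 4040 s^{6} e^{\frac{1}{4}} e^{s} e^{s^{2}} - 2960 s^{6} e^{s^{2}} + 11810 s^{5} e^{\frac{1}{4}} e^{s} e^{s^{2}} - 10330 s^{5} e^{s^{2}} + 14285 s^{4} e^{\frac{1}{4}} e^{s} e^{s^{2}} - 9120 s^{4} e^{s^{2}} - 192 s^{4} + 25500 s^{3} e^{\frac{1}{4}} e^{s} e^{s^{2}} - 20940 s^{3} e^{s^{2}} - 192 s^{3} + 19830 s^{2} e^{\frac{1}{4}} e^{s} e^{s^{2}} - 9360 s^{2} e^{s^{2}} - 448 s^{2} + 19890 s e^{\frac{1}{4}} e^{s} e^{s^{2}} - 15210 s e^{s^{2}} - 200 s + 7605 e^{\frac{1}{4}} e^{s} e^{s^{2}} + 576}{32 s^{8} + 64 s^{7} + 432 s^{6} + 592 s^{5} + 2066 s^{4} + 1824 s^{3} + 4188 s^{2} + 1872 s + 3042}, which is not 0.

d/ds[G] = \frac{160 s^{5} e^{\frac{1}{4}} e^{s} e^{s^{2}} + 400 s^{4} e^{\frac{1}{4}} e^{s} e^{s^{2}} + 1360 s^{3} e^{\frac{1}{4}} e^{s} e^{s^{2}} + 1640 s^{2} e^{\frac{1}{4}} e^{s} e^{s^{2}} + 2210 s e^{\frac{1}{4}} e^{s} e^{s^{2}} + 128 s + 845 e^{\frac{1}{4}} e^{s} e^{s^{2}} + 64}{32 s^{4} + 64 s^{3} + 240 s^{2} + 208 s + 338}
d/ds[G] - f(s) = \frac{160 s^{9} e^{\frac{1}{4}} e^{s} e^{s^{2}} - 160 s^{9} e^{s^{2}} + 400 s^{8} e^{\frac{1}{4}} e^{s} e^{s^{2}} - 320 s^{8} e^{s^{2}} + 2320 s^{7} e^{\frac{1}{4}} e^{s} e^{s^{2}} - 2160 s^{7} e^{s^{2}} + 4040 s^{6} e^{\frac{1}{4}} e^{s} e^{s^{2}} - 2960 s^{6} e^{s^{2}} + 11810 s^{5} e^{\frac{1}{4}} e^{s} e^{s^{2}} - 10330 s^{5} e^{s^{2}} + 14285 s^{4} e^{\frac{1}{4}} e^{s} e^{s^{2}} - 9120 s^{4} e^{s^{2}} - 192 s^{4} + 25500 s^{3} e^{\frac{1}{4}} e^{s} e^{s^{2}} - 20940 s^{3} e^{s^{2}} - 192 s^{3} + 19830 s^{2} e^{\frac{1}{4}} e^{s} e^{s^{2}} - 9360 s^{2} e^{s^{2}} - 448 s^{2} + 19890 s e^{\frac{1}{4}} e^{s} e^{s^{2}} - 15210 s e^{s^{2}} - 200 s + 7605 e^{\frac{1}{4}} e^{s} e^{s^{2}} + 576}{32 s^{8} + 64 s^{7} + 432 s^{6} + 592 s^{5} + 2066 s^{4} + 1824 s^{3} + 4188 s^{2} + 1872 s + 3042} != 0.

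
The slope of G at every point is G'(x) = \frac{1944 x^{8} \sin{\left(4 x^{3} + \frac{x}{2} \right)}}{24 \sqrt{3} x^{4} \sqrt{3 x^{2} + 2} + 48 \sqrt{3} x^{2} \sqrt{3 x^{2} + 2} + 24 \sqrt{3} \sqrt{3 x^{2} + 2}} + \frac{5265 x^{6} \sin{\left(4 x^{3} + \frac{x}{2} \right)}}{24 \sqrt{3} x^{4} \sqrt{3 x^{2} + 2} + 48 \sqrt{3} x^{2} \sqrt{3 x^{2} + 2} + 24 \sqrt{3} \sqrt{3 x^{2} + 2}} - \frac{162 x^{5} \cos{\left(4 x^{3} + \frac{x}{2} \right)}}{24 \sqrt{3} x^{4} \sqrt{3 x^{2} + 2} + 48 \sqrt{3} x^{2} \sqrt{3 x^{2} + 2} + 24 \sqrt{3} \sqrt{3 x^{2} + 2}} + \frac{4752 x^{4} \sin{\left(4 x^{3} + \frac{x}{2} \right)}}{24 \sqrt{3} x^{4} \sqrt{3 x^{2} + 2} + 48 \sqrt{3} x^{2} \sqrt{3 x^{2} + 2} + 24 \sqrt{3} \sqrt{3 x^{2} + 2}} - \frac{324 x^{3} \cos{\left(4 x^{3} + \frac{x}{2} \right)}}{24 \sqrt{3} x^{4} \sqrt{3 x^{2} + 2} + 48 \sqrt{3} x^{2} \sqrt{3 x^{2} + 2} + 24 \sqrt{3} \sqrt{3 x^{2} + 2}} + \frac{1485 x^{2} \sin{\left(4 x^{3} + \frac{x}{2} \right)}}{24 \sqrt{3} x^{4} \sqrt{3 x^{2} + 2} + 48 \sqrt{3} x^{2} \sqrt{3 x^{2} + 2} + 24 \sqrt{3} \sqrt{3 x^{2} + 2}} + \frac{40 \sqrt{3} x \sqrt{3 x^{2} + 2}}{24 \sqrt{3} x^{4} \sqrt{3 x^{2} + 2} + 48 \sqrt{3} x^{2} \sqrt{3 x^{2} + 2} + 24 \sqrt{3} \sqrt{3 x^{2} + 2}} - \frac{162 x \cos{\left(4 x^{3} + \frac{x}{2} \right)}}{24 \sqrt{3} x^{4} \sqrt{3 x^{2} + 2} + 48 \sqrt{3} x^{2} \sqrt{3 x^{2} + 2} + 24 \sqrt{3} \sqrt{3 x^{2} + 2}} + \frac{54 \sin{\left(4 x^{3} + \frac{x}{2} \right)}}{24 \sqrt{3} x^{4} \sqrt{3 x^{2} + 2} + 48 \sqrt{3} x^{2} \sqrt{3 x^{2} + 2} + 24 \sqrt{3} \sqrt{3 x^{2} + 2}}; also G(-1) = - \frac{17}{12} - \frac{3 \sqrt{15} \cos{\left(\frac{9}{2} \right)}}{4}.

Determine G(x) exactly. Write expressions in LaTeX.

The integrand splits into summands that can be handled one at a time.
A general antiderivative is - \frac{9 \sqrt{x^{2} + \frac{2}{3}} \cos{\left(4 x^{3} + \frac{x}{2} \right)}}{4} - \frac{5}{2 \left(3 x^{2} + 3\right)} + C.
The condition gives C = - \frac{17}{12} - \frac{3 \sqrt{15} \cos{\left(\frac{9}{2} \right)}}{4} - (- \frac{5}{12} - \frac{3 \sqrt{15} \cos{\left(\frac{9}{2} \right)}}{4}) = -1.
So G(x) = - \frac{9 \sqrt{x^{2} + \frac{2}{3}} \cos{\left(4 x^{3} + \frac{x}{2} \right)}}{4} - 1 - \frac{5}{2 \left(3 x^{2} + 3\right)}.
Check: d/dx[- \frac{9 \sqrt{x^{2} + \frac{2}{3}} \cos{\left(4 x^{3} + \frac{x}{2} \right)}}{4} - 1 - \frac{5}{2 \left(3 x^{2} + 3\right)}] = \frac{1944 x^{8} \sin{\left(4 x^{3} + \frac{x}{2} \right)} + 5265 x^{6} \sin{\left(4 x^{3} + \frac{x}{2} \right)} - 162 x^{5} \cos{\left(4 x^{3} + \frac{x}{2} \right)} + 4752 x^{4} \sin{\left(4 x^{3} + \frac{x}{2} \right)} - 324 x^{3} \cos{\left(4 x^{3} + \frac{x}{2} \right)} + 1485 x^{2} \sin{\left(4 x^{3} + \frac{x}{2} \right)} + 40 \sqrt{3} x \sqrt{3 x^{2} + 2} - 162 x \cos{\left(4 x^{3} + \frac{x}{2} \right)} + 54 \sin{\left(4 x^{3} + \frac{x}{2} \right)}}{24 \sqrt{3} x^{4} \sqrt{3 x^{2} + 2} + 48 \sqrt{3} x^{2} \sqrt{3 x^{2} + 2} + 24 \sqrt{3} \sqrt{3 x^{2} + 2}}, which equals G'(x).

G(x) = - \frac{9 \sqrt{x^{2} + \frac{2}{3}} \cos{\left(4 x^{3} + \frac{x}{2} \right)}}{4} - 1 - \frac{5}{2 \left(3 x^{2} + 3\right)}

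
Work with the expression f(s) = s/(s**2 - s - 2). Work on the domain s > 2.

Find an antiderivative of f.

An antiderivative is F(s) = 2*log(s - 2)/3 + log(s + 1)/3.

Factor the denominator ((s - 2)*(s + 1)) and decompose: f = 1/(3*(s + 1)) + 2/(3*(s - 2)); each piece integrates to a log, atan, or power term.
Check: d/ds[2*log(s - 2)/3 + log(s + 1)/3] = s/(s**2 - s - 2) = f(s).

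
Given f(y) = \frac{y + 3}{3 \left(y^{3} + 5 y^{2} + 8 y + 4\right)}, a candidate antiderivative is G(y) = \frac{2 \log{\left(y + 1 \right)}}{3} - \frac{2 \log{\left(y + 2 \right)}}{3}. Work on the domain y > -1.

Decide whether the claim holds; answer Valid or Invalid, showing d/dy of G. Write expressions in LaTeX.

d/dy[G] = \frac{2}{3 y^{2} + 9 y + 6}
d/dy[G] - f(y) = \frac{1}{3 y^{2} + 12 y + 12} != 0.

Invalid: d/dy[G] - f = \frac{1}{3 y^{2} + 12 y + 12}, which is not 0.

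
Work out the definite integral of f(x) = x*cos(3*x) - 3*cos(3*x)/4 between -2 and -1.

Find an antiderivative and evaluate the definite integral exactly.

Integrate term by term and add the pieces.
F(x) = (12*x*sin(3*x) - 9*sin(3*x) + 4*cos(3*x))/36 is an antiderivative of f.
Check: d/dx[(12*x*sin(3*x) - 9*sin(3*x) + 4*cos(3*x))/36] = x*cos(3*x) - 3*cos(3*x)/4 = f(x).
F(-1) = cos(3)/9 + 7*sin(3)/12; F(-2) = 11*sin(6)/12 + cos(6)/9.
Integral = F(-1) - F(-2) = cos(3)/9 - cos(6)/9 + 7*sin(3)/12 - 11*sin(6)/12.

Antiderivative: F(x) = (12*x*sin(3*x) - 9*sin(3*x) + 4*cos(3*x))/36; value = cos(3)/9 - cos(6)/9 + 7*sin(3)/12 - 11*sin(6)/12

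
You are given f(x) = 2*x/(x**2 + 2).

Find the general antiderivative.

F(x) = log(3*x**2 + 6) + C

The substitution u = 3*x**2 + 6 works: f is exactly (dF/du)*(du/dx) for that inner function.
Check: d/dx[log(3*x**2 + 6)] = 2*x/(x**2 + 2) = f(x).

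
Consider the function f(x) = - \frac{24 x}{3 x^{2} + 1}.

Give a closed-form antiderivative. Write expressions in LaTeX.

An antiderivative is F(x) = - 4 \log{\left(x^{2} + \frac{1}{3} \right)}.

f matches the chain-rule pattern g'(h)*h' with inner function h(x) = x^{2} + \frac{1}{3}; substituting u = h(x) collapses the integral.
Check: d/dx[- 4 \log{\left(x^{2} + \frac{1}{3} \right)}] = - \frac{24 x}{3 x^{2} + 1} = f(x).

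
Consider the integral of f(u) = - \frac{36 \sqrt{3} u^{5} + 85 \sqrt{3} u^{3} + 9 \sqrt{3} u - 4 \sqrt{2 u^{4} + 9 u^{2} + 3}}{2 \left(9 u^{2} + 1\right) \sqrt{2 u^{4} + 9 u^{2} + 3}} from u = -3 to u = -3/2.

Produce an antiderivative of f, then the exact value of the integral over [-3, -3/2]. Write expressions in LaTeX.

Antiderivative: F(u) = \frac{\sqrt{3} \left(- 9 \sqrt{2 u^{4} + 9 u^{2} + 3} + 4 \sqrt{3} \operatorname{atan}{\left(3 u \right)}\right)}{18}; value = - \frac{3 \sqrt{178}}{8} - \frac{2 \operatorname{atan}{\left(\frac{9}{2} \right)}}{3} + \frac{2 \operatorname{atan}{\left(9 \right)}}{3} + \frac{3 \sqrt{82}}{2}

Differentiate the proposed F(u) back; it has to land on f(u) exactly.
F(u) = \frac{\sqrt{3} \left(- 9 \sqrt{2 u^{4} + 9 u^{2} + 3} + 4 \sqrt{3} \operatorname{atan}{\left(3 u \right)}\right)}{18} is an antiderivative of f.
Check: d/du[\frac{\sqrt{3} \left(- 9 \sqrt{2 u^{4} + 9 u^{2} + 3} + 4 \sqrt{3} \operatorname{atan}{\left(3 u \right)}\right)}{18}] = \frac{- 36 \sqrt{3} u^{5} - 85 \sqrt{3} u^{3} - 9 \sqrt{3} u + 4 \sqrt{2 u^{4} + 9 u^{2} + 3}}{18 u^{2} \sqrt{2 u^{4} + 9 u^{2} + 3} + 2 \sqrt{2 u^{4} + 9 u^{2} + 3}}, which equals f(u).
F(-3/2) = - \frac{3 \sqrt{178}}{8} - \frac{2 \operatorname{atan}{\left(\frac{9}{2} \right)}}{3}; F(-3) = - \frac{3 \sqrt{82}}{2} - \frac{2 \operatorname{atan}{\left(9 \right)}}{3}.
Integral = F(-3/2) - F(-3) = - \frac{3 \sqrt{178}}{8} - \frac{2 \operatorname{atan}{\left(\frac{9}{2} \right)}}{3} + \frac{2 \operatorname{atan}{\left(9 \right)}}{3} + \frac{3 \sqrt{82}}{2}.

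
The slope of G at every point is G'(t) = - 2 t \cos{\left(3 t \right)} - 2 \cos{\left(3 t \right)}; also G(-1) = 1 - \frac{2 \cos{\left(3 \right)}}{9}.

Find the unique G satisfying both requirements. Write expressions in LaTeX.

Integrate term by term and add the pieces.
A general antiderivative is - \frac{2 t \sin{\left(3 t \right)}}{3} - \frac{2 \sin{\left(3 t \right)}}{3} - \frac{2 \cos{\left(3 t \right)}}{9} + C.
The condition gives C = 1 - \frac{2 \cos{\left(3 \right)}}{9} - (- \frac{2 \cos{\left(3 \right)}}{9}) = 1.
So G(t) = - \frac{2 t \sin{\left(3 t \right)}}{3} - \frac{2 \sin{\left(3 t \right)}}{3} - \frac{2 \cos{\left(3 t \right)}}{9} + 1.
Check: d/dt[- \frac{2 t \sin{\left(3 t \right)}}{3} - \frac{2 \sin{\left(3 t \right)}}{3} - \frac{2 \cos{\left(3 t \right)}}{9} + 1] = - 2 t \cos{\left(3 t \right)} - 2 \cos{\left(3 t \right)} = G'(t).

G(t) = - \frac{2 t \sin{\left(3 t \right)}}{3} - \frac{2 \sin{\left(3 t \right)}}{3} - \frac{2 \cos{\left(3 t \right)}}{9} + 1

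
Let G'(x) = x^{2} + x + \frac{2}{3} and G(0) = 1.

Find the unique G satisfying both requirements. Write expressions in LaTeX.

G(x) = \frac{2 x^{3} + 3 x^{2} + 4 x + 6}{6}

The integrand splits into summands that can be handled one at a time.
A general antiderivative is \frac{x^{3}}{3} + \frac{x^{2}}{2} + \frac{2 x}{3} + C.
The condition gives C = 1 - (0) = 1.
So G(x) = \frac{2 x^{3} + 3 x^{2} + 4 x + 6}{6}.
Check: d/dx[\frac{2 x^{3} + 3 x^{2} + 4 x + 6}{6}] = x^{2} + x + \frac{2}{3} = G'(x).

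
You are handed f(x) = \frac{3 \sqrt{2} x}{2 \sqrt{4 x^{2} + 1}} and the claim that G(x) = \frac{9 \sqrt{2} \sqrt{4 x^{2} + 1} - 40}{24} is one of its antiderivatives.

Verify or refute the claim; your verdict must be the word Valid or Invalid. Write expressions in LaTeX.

Valid - differentiating G returns exactly f.

d/dx[G] = \frac{3 \sqrt{2} x}{2 \sqrt{4 x^{2} + 1}}
This equals f(x) exactly, so the claim holds.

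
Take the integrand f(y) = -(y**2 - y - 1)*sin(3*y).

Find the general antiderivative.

F(y) = y**2*cos(3*y)/3 - 2*y*sin(3*y)/9 - y*cos(3*y)/3 + sin(3*y)/9 - 11*cos(3*y)/27 + C

An antiderivative F(y) passes only if d/dy[F] lands on f(y) exactly.
Check: d/dy[y**2*cos(3*y)/3 - 2*y*sin(3*y)/9 - y*cos(3*y)/3 + sin(3*y)/9 - 11*cos(3*y)/27] = -y**2*sin(3*y) + y*sin(3*y) + sin(3*y), which equals f(y).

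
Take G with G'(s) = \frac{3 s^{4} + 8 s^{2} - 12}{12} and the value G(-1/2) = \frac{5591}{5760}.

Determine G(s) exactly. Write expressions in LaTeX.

Any candidate G(s) must reproduce the stated G'(s) exactly.
A general antiderivative is \frac{s^{5}}{20} + \frac{2 s^{3}}{9} - s + C.
The condition gives C = \frac{5591}{5760} - (\frac{2711}{5760}) = \frac{1}{2}.
So G(s) = \frac{9 s^{5} + 40 s^{3} - 180 s + 90}{180}.
Check: d/ds[\frac{9 s^{5} + 40 s^{3} - 180 s + 90}{180}] = \frac{s^{4}}{4} + \frac{2 s^{2}}{3} - 1, which equals G'(s).

G(s) = \frac{9 s^{5} + 40 s^{3} - 180 s + 90}{180}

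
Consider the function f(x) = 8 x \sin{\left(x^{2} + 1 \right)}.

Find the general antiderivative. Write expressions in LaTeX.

F(x) = - 4 \cos{\left(x^{2} + 1 \right)} + C

f matches the chain-rule pattern g'(h)*h' with inner function h(x) = x^{2} + 1; substituting u = h(x) collapses the integral.
Check: d/dx[- 4 \cos{\left(x^{2} + 1 \right)}] = 8 x \sin{\left(x^{2} + 1 \right)} = f(x).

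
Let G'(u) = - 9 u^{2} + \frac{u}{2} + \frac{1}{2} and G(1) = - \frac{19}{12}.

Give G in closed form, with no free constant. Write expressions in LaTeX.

The integrand splits into summands that can be handled one at a time.
A general antiderivative is - 3 u^{3} + \frac{u^{2}}{4} + \frac{u}{2} - \frac{1}{3} + C.
The condition gives C = - \frac{19}{12} - (- \frac{31}{12}) = 1.
So G(u) = - \frac{36 u^{3} - 3 u^{2} - 6 u - 8}{12}.
Check: d/du[- \frac{36 u^{3} - 3 u^{2} - 6 u - 8}{12}] = - 9 u^{2} + \frac{u}{2} + \frac{1}{2} = G'(u).

G(u) = - \frac{36 u^{3} - 3 u^{2} - 6 u - 8}{12}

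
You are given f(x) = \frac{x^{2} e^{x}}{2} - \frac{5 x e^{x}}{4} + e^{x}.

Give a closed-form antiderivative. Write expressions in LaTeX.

An antiderivative is F(x) = \frac{x^{2} e^{x}}{2} - \frac{9 x e^{x}}{4} + \frac{13 e^{x}}{4}.

f has the shape u'v + uv' for u = \frac{x^{2}}{2} - \frac{9 x}{4} + \frac{13}{4} and v = e^{x} — it is the derivative of the product u*v.
Check: d/dx[\frac{x^{2} e^{x}}{2} - \frac{9 x e^{x}}{4} + \frac{13 e^{x}}{4}] = \frac{x^{2} e^{x}}{2} - \frac{5 x e^{x}}{4} + e^{x} = f(x).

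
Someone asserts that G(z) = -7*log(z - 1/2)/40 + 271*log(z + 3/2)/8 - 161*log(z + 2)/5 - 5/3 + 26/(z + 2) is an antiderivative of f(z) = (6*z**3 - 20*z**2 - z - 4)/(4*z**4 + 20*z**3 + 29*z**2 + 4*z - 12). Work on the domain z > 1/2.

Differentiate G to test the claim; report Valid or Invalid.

Valid. The derivative of G reproduces f.

d/dz[G] = (6*z**3 - 20*z**2 - z - 4)/(4*z**4 + 20*z**3 + 29*z**2 + 4*z - 12)
This equals f(z) exactly, so the claim holds.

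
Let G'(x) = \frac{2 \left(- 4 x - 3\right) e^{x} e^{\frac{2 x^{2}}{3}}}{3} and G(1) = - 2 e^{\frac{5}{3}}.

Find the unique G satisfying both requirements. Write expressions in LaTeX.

Recognize the product-rule pattern: G'(x) = u'v + uv' with u = - 2 e^{x}, v = e^{\frac{2 x^{2}}{3}}, so integration by parts undoes it.
A general antiderivative is - 2 e^{x} e^{\frac{2 x^{2}}{3}} + C.
The condition gives C = - 2 e^{\frac{5}{3}} - (- 2 e^{\frac{5}{3}}) = 0.
So G(x) = - 2 e^{x} e^{\frac{2 x^{2}}{3}}.
Check: d/dx[- 2 e^{x} e^{\frac{2 x^{2}}{3}}] = - \frac{8 x e^{x} e^{\frac{2 x^{2}}{3}}}{3} - 2 e^{x} e^{\frac{2 x^{2}}{3}}, which equals G'(x).

G(x) = - 2 e^{x} e^{\frac{2 x^{2}}{3}}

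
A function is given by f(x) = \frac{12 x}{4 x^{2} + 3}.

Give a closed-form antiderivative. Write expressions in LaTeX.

The substitution u = 4 x^{2} + 3 works: f is exactly (dF/du)*(du/dx) for that inner function.
Check: d/dx[\frac{3 \log{\left(4 x^{2} + 3 \right)}}{2}] = \frac{12 x}{4 x^{2} + 3} = f(x).

An antiderivative is F(x) = \frac{3 \log{\left(4 x^{2} + 3 \right)}}{2}.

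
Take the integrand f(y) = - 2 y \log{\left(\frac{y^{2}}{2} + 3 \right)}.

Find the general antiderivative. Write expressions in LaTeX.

Check any antiderivative F(y) by computing F'(y) and comparing it with f(y).
Check: d/dy[- y^{2} \log{\left(\frac{y^{2}}{2} + 3 \right)} + y^{2} - 6 \log{\left(y^{2} + 6 \right)}] = - 2 y \log{\left(\frac{y^{2}}{2} + 3 \right)} = f(y).

F(y) = - y^{2} \log{\left(\frac{y^{2}}{2} + 3 \right)} + y^{2} - 6 \log{\left(y^{2} + 6 \right)} + C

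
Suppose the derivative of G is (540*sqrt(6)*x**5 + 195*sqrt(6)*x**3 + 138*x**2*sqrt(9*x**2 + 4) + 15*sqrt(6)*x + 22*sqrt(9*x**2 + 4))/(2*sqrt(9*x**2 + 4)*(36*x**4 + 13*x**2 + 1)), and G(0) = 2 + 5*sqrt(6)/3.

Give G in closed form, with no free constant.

Check a candidate G(x) by differentiating: d/dx[G] must match the given G'(x).
A general antiderivative is 5*sqrt(3*x**2/2 + 2/3) + 5*atan(2*x)/2 + 2*atan(3*x) + C.
The condition gives C = 2 + 5*sqrt(6)/3 - (5*sqrt(6)/3) = 2.
So G(x) = 5*sqrt(3*x**2/2 + 2/3) + 5*atan(2*x)/2 + 2*atan(3*x) + 2.
Check: d/dx[5*sqrt(3*x**2/2 + 2/3) + 5*atan(2*x)/2 + 2*atan(3*x) + 2] = (540*sqrt(6)*x**5 + 195*sqrt(6)*x**3 + 138*x**2*sqrt(9*x**2 + 4) + 15*sqrt(6)*x + 22*sqrt(9*x**2 + 4))/(72*x**4*sqrt(9*x**2 + 4) + 26*x**2*sqrt(9*x**2 + 4) + 2*sqrt(9*x**2 + 4)), which equals G'(x).

G(x) = 5*sqrt(3*x**2/2 + 2/3) + 5*atan(2*x)/2 + 2*atan(3*x) + 2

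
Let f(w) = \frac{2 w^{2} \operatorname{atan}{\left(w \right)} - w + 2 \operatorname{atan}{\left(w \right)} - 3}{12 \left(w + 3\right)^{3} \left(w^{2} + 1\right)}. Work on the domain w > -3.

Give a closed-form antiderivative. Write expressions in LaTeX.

An antiderivative is F(w) = - \frac{\operatorname{atan}{\left(w \right)}}{12 w^{2} + 72 w + 108}.

f has the shape u'v + uv' for u = - \frac{1}{3 \left(2 w + 6\right)^{2}} and v = \operatorname{atan}{\left(w \right)} — it is the derivative of the product u*v.
Check: d/dw[- \frac{\operatorname{atan}{\left(w \right)}}{12 w^{2} + 72 w + 108}] = \frac{2 w^{2} \operatorname{atan}{\left(w \right)} - w + 2 \operatorname{atan}{\left(w \right)} - 3}{12 w^{5} + 108 w^{4} + 336 w^{3} + 432 w^{2} + 324 w + 324}, which equals f(w).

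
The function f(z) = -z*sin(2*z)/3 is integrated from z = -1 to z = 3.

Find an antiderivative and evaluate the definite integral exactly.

Antiderivative: F(z) = (2*z*cos(2*z) - sin(2*z))/12; value = -sin(2)/12 + cos(2)/6 - sin(6)/12 + cos(6)/2

For F(z) to be correct the identity F'(z) - f(z) = 0 must hold.
F(z) = (2*z*cos(2*z) - sin(2*z))/12 is an antiderivative of f.
Check: d/dz[(2*z*cos(2*z) - sin(2*z))/12] = -z*sin(2*z)/3 = f(z).
F(3) = -sin(6)/12 + cos(6)/2; F(-1) = -cos(2)/6 + sin(2)/12.
Integral = F(3) - F(-1) = -sin(2)/12 + cos(2)/6 - sin(6)/12 + cos(6)/2.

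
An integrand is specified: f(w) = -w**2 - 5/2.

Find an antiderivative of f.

An antiderivative is F(w) = -w**3/3 - 5*w/2.

Check any antiderivative F(w) by computing F'(w) and comparing it with f(w).
Check: d/dw[-w**3/3 - 5*w/2] = -w**2 - 5/2 = f(w).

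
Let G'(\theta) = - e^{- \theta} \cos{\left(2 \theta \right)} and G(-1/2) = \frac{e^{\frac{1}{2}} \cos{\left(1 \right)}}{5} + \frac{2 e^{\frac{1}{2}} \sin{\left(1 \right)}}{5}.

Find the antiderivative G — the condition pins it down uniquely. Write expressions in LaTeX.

A candidate passes only if d/d\theta[G] lands on the given G'(\theta) exactly.
A general antiderivative is - \frac{2 e^{- \theta} \sin{\left(2 \theta \right)}}{5} + \frac{e^{- \theta} \cos{\left(2 \theta \right)}}{5} + C.
The condition gives C = \frac{e^{\frac{1}{2}} \cos{\left(1 \right)}}{5} + \frac{2 e^{\frac{1}{2}} \sin{\left(1 \right)}}{5} - (\frac{e^{\frac{1}{2}} \cos{\left(1 \right)}}{5} + \frac{2 e^{\frac{1}{2}} \sin{\left(1 \right)}}{5}) = 0.
So G(\theta) = \frac{\left(- 2 \sin{\left(2 \theta \right)} + \cos{\left(2 \theta \right)}\right) e^{- \theta}}{5}.
Check: d/d\theta[\frac{\left(- 2 \sin{\left(2 \theta \right)} + \cos{\left(2 \theta \right)}\right) e^{- \theta}}{5}] = - e^{- \theta} \cos{\left(2 \theta \right)} = G'(\theta).

G(\theta) = \frac{\left(- 2 \sin{\left(2 \theta \right)} + \cos{\left(2 \theta \right)}\right) e^{- \theta}}{5}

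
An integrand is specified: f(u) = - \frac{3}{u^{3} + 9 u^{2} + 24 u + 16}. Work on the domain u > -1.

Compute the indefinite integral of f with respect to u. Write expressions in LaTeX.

F(u) = - \frac{\log{\left(u + 1 \right)}}{3} + \frac{\log{\left(u + 4 \right)}}{3} - \frac{3}{3 u + 12} + C

Factor the denominator (\left(u + 1\right) \left(u + 4\right)^{2}) and decompose: f = \frac{1}{3 \left(u + 4\right)} + \frac{1}{\left(u + 4\right)^{2}} - \frac{1}{3 \left(u + 1\right)}; each piece integrates to a log, atan, or power term.
Check: d/du[- \frac{\log{\left(u + 1 \right)}}{3} + \frac{\log{\left(u + 4 \right)}}{3} - \frac{3}{3 u + 12}] = - \frac{3}{u^{3} + 9 u^{2} + 24 u + 16} = f(u).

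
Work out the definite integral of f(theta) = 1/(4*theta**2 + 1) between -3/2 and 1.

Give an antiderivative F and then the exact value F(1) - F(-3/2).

Whatever form F(theta) takes, F'(theta) = f(theta) is non-negotiable.
F(theta) = atan(2*theta)/2 is an antiderivative of f.
Check: d/dtheta[atan(2*theta)/2] = 1/(4*theta**2 + 1) = f(theta).
F(1) = atan(2)/2; F(-3/2) = -atan(3)/2.
Integral = F(1) - F(-3/2) = atan(2)/2 + atan(3)/2.

Antiderivative: F(theta) = atan(2*theta)/2; value = atan(2)/2 + atan(3)/2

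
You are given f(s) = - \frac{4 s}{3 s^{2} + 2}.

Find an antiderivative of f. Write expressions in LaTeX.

f matches the chain-rule pattern g'(h)*h' with inner function h(s) = \frac{s^{2}}{2} + \frac{1}{3}; substituting u = h(s) collapses the integral.
Check: d/ds[- \frac{2 \log{\left(\frac{s^{2}}{2} + \frac{1}{3} \right)}}{3}] = - \frac{4 s}{3 s^{2} + 2} = f(s).

An antiderivative is F(s) = - \frac{2 \log{\left(\frac{s^{2}}{2} + \frac{1}{3} \right)}}{3}.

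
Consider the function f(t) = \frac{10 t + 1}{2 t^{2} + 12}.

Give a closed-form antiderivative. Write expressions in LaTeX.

An antiderivative is F(t) = \frac{5 \log{\left(t^{2} + 6 \right)}}{2} + \frac{\sqrt{6} \operatorname{atan}{\left(\frac{\sqrt{6} t}{6} \right)}}{12}.

A candidate is checked by its d/dt: the result must match f(t).
Check: d/dt[\frac{5 \log{\left(t^{2} + 6 \right)}}{2} + \frac{\sqrt{6} \operatorname{atan}{\left(\frac{\sqrt{6} t}{6} \right)}}{12}] = \frac{10 t + 1}{2 t^{2} + 12} = f(t).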